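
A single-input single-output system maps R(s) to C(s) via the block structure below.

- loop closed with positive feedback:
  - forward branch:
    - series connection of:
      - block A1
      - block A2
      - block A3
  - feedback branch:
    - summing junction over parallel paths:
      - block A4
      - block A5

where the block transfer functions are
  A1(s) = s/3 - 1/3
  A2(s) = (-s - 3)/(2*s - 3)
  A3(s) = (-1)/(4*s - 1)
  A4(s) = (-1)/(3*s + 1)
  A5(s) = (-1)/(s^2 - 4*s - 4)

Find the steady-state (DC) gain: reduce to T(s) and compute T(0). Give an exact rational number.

Step 1. reduce the series chain A1, A2, A3 = (s^2 + 2*s - 3)/(24*s^2 - 42*s + 9)
Step 2. sum the parallel branches A4, A5 = (-s^2 + s + 3)/(3*s^3 - 11*s^2 - 16*s - 4)
Step 3. feedback reduction of (A1*A2*A3), (A4+A5) = (3*s^5 - 5*s^4 - 47*s^3 - 3*s^2 + 40*s + 12)/(72*s^5 - 389*s^4 + 106*s^3 + 469*s^2 + 21*s - 27)
The step-3 result is T(s). Setting s = 0: T(0) = 12/(-27) = -4/9.

Hence the answer: -4/9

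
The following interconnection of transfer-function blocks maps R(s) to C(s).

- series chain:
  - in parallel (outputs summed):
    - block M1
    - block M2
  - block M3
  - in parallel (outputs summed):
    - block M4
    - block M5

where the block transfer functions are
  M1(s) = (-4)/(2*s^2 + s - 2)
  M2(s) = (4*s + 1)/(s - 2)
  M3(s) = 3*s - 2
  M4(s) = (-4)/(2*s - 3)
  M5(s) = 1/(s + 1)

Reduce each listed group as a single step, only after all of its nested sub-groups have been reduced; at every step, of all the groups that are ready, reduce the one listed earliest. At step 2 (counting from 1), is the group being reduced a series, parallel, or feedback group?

(1) add M1, M2 (parallel)
(2) parallel reduction of M4, M5
(3) reduce the series chain (M1+M2), M3, (M4+M5)
The group at step 2 is a parallel group.

Therefore the answer is parallel.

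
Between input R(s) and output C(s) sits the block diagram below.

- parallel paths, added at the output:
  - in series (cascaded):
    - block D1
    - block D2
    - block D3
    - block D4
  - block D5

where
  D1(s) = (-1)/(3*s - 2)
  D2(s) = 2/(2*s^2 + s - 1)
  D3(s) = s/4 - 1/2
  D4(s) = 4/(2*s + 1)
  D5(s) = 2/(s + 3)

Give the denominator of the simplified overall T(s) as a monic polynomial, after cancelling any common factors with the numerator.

Step 1 - reduce the series chain D1, D2, D3, D4; result (4 - 2*s)/(12*s^4 + 4*s^3 - 11*s^2 - s + 2)
Step 2 - parallel reduction of (D1*D2*D3*D4), D5; result (24*s^4 + 8*s^3 - 24*s^2 - 4*s + 16)/(12*s^5 + 40*s^4 + s^3 - 34*s^2 - s + 6)
That last expression is T(s), already simplified. Scaling its denominator by 1/12 (the reciprocal of the leading coefficient) yields the monic denominator.

Hence the answer: s^5 + 10*s^4/3 + s^3/12 - 17*s^2/6 - s/12 + 1/2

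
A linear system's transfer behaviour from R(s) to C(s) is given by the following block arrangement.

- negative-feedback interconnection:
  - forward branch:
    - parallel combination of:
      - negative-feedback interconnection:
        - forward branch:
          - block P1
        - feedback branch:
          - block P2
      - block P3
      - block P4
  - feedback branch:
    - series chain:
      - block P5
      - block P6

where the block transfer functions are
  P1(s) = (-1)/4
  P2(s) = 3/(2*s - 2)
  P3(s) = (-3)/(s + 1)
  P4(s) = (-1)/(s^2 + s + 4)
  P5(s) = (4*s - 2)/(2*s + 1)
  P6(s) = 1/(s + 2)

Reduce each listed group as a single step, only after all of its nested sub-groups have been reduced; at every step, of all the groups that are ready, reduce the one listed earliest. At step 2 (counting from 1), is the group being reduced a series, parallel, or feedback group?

Step 1: close the feedback loop around P1, P2
Step 2: reduce the parallel group [P1/(1+P1*P2)], P3, P4
Step 3: multiply P5, P6 (series)
Step 4: apply the feedback formula to ([P1/(1+P1*P2)]+P3+P4), (P5*P6)
The group at step 2 is a parallel group.

Answer: parallel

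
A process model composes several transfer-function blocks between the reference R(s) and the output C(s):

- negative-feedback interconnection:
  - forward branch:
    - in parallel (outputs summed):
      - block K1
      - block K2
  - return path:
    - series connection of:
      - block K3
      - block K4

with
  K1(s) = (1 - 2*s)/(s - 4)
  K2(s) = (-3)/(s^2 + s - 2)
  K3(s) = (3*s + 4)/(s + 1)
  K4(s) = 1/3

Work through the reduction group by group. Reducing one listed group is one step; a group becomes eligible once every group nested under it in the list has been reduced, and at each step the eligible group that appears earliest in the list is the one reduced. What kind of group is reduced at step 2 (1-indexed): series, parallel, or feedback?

Step 1: add K1, K2 (parallel)
Step 2: cascade K3, K4
Step 3: feedback reduction of (K1+K2), (K3*K4)
The group at step 2 is a series group.

Final answer: series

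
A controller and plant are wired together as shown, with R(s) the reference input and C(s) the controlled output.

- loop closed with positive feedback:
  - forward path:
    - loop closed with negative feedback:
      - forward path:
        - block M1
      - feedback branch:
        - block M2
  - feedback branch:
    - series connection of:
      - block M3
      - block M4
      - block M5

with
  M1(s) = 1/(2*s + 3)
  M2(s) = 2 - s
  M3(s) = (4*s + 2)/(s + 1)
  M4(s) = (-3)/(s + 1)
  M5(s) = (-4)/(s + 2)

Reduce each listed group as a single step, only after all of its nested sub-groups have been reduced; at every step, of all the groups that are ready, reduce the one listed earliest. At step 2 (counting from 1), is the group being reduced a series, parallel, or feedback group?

The answer is series.

Reasoning:
[1] close the feedback loop around M1, M2
[2] multiply M3, M4, M5 (series)
[3] apply the feedback formula to [M1/(1+M1*M2)], (M3*M4*M5)
At step 2 the group reduced is series.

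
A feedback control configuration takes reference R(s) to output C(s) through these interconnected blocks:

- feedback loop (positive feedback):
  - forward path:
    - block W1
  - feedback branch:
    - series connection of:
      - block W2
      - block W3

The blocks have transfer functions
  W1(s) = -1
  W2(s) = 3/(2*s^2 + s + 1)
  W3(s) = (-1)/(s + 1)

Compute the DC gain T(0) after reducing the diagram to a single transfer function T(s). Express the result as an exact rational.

Reducing step by step:

Step 1 - multiply W2, W3 (series) -> (-3)/(2*s^3 + 3*s^2 + 2*s + 1)
Step 2 - collapse the loop (W1 forward, (W2*W3) return) -> (-2*s^3 - 3*s^2 - 2*s - 1)/(2*s^3 + 3*s^2 + 2*s - 2)
DC gain: substitute s = 0 into T(s) from step 2: T(0) = -1/(-2) = 1/2.

Answer: 1/2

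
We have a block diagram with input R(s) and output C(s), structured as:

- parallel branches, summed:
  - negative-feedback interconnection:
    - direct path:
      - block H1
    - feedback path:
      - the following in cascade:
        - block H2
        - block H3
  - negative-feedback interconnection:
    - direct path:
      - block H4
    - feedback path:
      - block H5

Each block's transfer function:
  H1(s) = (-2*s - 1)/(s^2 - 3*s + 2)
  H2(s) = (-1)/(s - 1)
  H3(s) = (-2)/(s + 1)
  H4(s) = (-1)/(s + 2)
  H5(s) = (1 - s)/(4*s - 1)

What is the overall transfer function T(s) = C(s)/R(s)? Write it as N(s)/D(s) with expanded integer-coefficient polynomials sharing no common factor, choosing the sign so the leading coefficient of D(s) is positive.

[1] reduce the series chain H2, H3 -> 2/(s^2 - 1)
[2] reduce the feedback loop with forward H1 and return (H2*H3) -> (-2*s^3 - s^2 + 2*s + 1)/(s^4 - 3*s^3 + s^2 - s - 4)
[3] reduce the feedback loop with forward H4 and return H5 -> (1 - 4*s)/(4*s^2 + 8*s - 3)
[4] combine [H1/(1+H1*(H2*H3))], [H4/(1+H4*H5)] in parallel, giving the overall T(s)

Final answer: (-12*s^5 - 7*s^4 - s^3 + 28*s^2 + 17*s - 7)/(4*s^6 - 4*s^5 - 23*s^4 + 13*s^3 - 27*s^2 - 29*s + 12)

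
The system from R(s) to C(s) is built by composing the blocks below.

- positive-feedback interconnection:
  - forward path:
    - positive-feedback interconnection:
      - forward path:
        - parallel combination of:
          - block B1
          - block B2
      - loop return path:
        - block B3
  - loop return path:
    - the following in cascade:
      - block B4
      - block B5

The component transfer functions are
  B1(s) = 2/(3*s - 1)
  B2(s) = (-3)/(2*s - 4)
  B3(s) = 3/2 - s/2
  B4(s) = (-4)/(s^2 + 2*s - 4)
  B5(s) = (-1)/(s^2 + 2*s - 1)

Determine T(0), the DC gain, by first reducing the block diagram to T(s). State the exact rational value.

Answer: -10/33

Working:
Step 1. parallel reduction of B1, B2, giving (-5*s - 5)/(6*s^2 - 14*s + 4)
Step 2. reduce the feedback loop with forward (B1+B2) and return B3, giving (-10*s - 10)/(7*s^2 - 18*s + 23)
Step 3. cascade B4, B5, giving 4/(s^4 + 4*s^3 - s^2 - 10*s + 4)
Step 4. apply the feedback formula to [(B1+B2)/(1-(B1+B2)*B3)], (B4*B5), giving (-10*s^5 - 50*s^4 - 30*s^3 + 110*s^2 + 60*s - 40)/(7*s^6 + 10*s^5 - 56*s^4 + 40*s^3 + 185*s^2 - 262*s + 132)
The step-4 result is T(s). Setting s = 0: T(0) = -40/132 = -10/33.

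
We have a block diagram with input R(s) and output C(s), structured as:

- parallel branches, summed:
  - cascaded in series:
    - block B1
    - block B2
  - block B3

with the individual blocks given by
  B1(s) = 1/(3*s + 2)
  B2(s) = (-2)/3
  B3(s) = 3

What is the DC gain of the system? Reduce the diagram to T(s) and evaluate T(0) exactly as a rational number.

Step 1: cascade B1, B2 gives (-2)/(9*s + 6)
Step 2: reduce the parallel group (B1*B2), B3 gives (27*s + 16)/(9*s + 6)
Evaluating the step-2 result (the overall T(s)) at s = 0 gives T(0) = 16/6 = 8/3.

Therefore the answer is 8/3.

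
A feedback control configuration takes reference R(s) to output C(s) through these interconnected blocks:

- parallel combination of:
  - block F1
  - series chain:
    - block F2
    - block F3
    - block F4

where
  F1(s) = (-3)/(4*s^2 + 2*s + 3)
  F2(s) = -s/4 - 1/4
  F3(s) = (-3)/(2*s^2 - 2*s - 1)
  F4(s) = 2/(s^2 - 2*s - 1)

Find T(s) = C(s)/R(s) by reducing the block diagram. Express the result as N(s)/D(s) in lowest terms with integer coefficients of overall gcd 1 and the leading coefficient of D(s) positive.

(1) series reduction of F2, F3, F4: (3*s + 3)/(4*s^4 - 12*s^3 + 2*s^2 + 8*s + 2)
(2) reduce the parallel group F1, (F2*F3*F4); the result is T(s) itself (integer coefficients, no common factor, positive leading denominator coefficient)

Final answer: (-12*s^4 + 48*s^3 + 12*s^2 - 9*s + 3)/(16*s^6 - 40*s^5 - 4*s^4 + 30*s^2 + 28*s + 6)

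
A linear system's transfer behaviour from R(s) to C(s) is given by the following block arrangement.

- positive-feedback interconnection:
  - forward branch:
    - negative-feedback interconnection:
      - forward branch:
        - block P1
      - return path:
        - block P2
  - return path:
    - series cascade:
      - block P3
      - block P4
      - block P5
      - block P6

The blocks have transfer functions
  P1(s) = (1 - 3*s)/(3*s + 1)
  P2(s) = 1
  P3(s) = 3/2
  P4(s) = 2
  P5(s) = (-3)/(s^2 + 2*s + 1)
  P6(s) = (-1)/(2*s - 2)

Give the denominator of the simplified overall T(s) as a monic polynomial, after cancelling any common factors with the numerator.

(1) collapse the loop (P1 forward, P2 return), giving 1/2 - 3*s/2
(2) reduce the series chain P3, P4, P5, P6, giving 9/(2*s^3 + 2*s^2 - 2*s - 2)
(3) apply the feedback formula to [P1/(1+P1*P2)], (P3*P4*P5*P6), giving (-6*s^4 - 4*s^3 + 8*s^2 + 4*s - 2)/(4*s^3 + 4*s^2 + 23*s - 13)
Step 3 gives the fully reduced T(s), with no common factor left to cancel. The denominator's leading coefficient is 4, so divide each of its coefficients by 4 to get the monic form.

Therefore the answer is s^3 + s^2 + 23*s/4 - 13/4.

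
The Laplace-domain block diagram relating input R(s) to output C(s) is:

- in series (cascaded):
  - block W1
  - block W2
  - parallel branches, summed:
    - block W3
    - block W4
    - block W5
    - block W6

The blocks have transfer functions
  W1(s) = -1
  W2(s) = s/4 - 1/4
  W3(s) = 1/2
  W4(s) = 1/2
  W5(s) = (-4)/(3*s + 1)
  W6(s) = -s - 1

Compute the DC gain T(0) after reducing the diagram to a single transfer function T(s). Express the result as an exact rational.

Answer: -1

Working:
1. sum the parallel branches W3, W4, W5, W6: (-3*s^2 - s - 4)/(3*s + 1)
2. cascade W1, W2, (W3+W4+W5+W6): (3*s^3 - 2*s^2 + 3*s - 4)/(12*s + 4)
Evaluating the step-2 result (the overall T(s)) at s = 0 gives T(0) = -4/4 = -1.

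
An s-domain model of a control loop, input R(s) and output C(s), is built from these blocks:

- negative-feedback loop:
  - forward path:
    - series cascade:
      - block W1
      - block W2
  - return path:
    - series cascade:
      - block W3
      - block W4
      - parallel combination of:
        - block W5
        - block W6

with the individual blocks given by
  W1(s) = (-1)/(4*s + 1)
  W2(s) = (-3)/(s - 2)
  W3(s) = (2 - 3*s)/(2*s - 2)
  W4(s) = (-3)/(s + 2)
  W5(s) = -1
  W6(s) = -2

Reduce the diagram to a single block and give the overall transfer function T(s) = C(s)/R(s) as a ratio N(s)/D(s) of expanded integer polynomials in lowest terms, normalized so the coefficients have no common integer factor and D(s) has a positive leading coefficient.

First reduce the diagram to T(s).

1. series reduction of W1, W2; result 3/(4*s^2 - 7*s - 2)
2. sum the parallel branches W5, W6; result -3
3. multiply W3, W4, (W5+W6) (series); result (18 - 27*s)/(2*s^2 + 2*s - 4)
4. collapse the loop ((W1*W2) forward, (W3*W4*(W5+W6)) return), which is the overall transfer function T(s) = C(s)/R(s) in lowest terms

Answer: (6*s^2 + 6*s - 12)/(8*s^4 - 6*s^3 - 34*s^2 - 57*s + 62)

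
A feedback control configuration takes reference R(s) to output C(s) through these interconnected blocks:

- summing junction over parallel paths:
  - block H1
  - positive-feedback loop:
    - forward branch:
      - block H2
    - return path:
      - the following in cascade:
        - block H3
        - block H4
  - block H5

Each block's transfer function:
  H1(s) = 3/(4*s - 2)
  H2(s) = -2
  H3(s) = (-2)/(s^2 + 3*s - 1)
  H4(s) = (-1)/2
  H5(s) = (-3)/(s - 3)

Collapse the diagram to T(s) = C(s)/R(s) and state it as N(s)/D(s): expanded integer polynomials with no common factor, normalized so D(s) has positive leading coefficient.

Step 1. combine H3, H4 in series, giving 1/(s^2 + 3*s - 1)
Step 2. collapse the loop (H2 forward, (H3*H4) return), giving (-2*s^2 - 6*s + 2)/(s^2 + 3*s + 1)
Step 3. reduce the parallel group H1, [H2/(1-H2*(H3*H4))], H5; the result is T(s) itself (integer coefficients, no common factor, positive leading denominator coefficient)

Hence the answer: (-8*s^4 - 5*s^3 + 50*s^2 - 82*s + 9)/(4*s^4 - 2*s^3 - 32*s^2 + 4*s + 6)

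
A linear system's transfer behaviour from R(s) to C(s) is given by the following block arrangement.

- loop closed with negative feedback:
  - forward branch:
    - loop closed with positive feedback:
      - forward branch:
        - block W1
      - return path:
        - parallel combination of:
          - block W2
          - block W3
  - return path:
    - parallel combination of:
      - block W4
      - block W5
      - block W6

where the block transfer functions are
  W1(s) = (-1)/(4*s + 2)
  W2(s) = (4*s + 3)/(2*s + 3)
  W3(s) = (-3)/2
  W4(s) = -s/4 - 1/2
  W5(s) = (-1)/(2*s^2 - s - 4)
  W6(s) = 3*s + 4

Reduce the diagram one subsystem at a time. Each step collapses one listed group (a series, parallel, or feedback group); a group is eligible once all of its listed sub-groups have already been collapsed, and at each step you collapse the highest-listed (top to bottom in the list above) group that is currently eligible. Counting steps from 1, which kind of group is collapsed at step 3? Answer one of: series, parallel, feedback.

Reducing step by step:

Step 1. sum the parallel branches W2, W3
Step 2. apply the feedback formula to W1, (W2+W3)
Step 3. parallel reduction of W4, W5, W6
Step 4. collapse the loop ([W1/(1-W1*(W2+W3))] forward, (W4+W5+W6) return)
Step 3: parallel.

Answer: parallel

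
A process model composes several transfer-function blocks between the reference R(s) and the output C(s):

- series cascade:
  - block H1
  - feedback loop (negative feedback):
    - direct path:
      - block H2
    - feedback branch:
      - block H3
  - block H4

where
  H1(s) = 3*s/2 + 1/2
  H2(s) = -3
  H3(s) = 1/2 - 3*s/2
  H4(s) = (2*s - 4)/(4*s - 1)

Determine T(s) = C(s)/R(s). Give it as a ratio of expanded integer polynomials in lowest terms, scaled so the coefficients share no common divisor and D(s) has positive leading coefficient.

First reduce the diagram to T(s).

Step 1: collapse the loop (H2 forward, H3 return) -> (-6)/(9*s - 1)
Step 2: cascade H1, [H2/(1+H2*H3)], H4; the result is T(s) itself (integer coefficients, no common factor, positive leading denominator coefficient)

Answer: (-18*s^2 + 30*s + 12)/(36*s^2 - 13*s + 1)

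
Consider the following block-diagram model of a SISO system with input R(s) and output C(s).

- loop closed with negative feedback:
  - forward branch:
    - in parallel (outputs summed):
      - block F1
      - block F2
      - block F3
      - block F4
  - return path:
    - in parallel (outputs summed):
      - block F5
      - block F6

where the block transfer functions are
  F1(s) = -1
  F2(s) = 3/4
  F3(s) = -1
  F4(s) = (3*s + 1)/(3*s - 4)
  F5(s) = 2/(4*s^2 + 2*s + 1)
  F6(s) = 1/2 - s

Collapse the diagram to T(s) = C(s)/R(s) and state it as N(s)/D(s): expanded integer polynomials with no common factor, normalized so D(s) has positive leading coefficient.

Answer: (-24*s^3 + 180*s^2 + 90*s + 48)/(24*s^4 - 96*s^3 - 80*s^2 - 55*s + 88)

Working:
1. add F1, F2, F3, F4 (parallel) -> (24 - 3*s)/(12*s - 16)
2. combine F5, F6 in parallel -> (5 - 8*s^3)/(8*s^2 + 4*s + 2)
3. apply the feedback formula to (F1+F2+F3+F4), (F5+F6), which is the overall transfer function T(s) = C(s)/R(s) in lowest terms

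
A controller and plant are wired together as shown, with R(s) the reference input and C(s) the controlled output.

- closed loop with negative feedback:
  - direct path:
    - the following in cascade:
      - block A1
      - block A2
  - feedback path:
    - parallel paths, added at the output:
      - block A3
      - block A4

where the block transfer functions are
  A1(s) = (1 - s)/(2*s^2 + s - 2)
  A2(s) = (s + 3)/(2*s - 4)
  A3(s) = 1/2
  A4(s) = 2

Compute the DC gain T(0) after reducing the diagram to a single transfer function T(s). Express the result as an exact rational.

Step 1: multiply A1, A2 (series) gives (-s^2 - 2*s + 3)/(4*s^3 - 6*s^2 - 8*s + 8)
Step 2: combine A3, A4 in parallel gives 5/2
Step 3: collapse the loop ((A1*A2) forward, (A3+A4) return) gives (-2*s^2 - 4*s + 6)/(8*s^3 - 17*s^2 - 26*s + 31)
Step 3 gives the overall T(s). Then T(0) = 6/31.

Hence the answer: 6/31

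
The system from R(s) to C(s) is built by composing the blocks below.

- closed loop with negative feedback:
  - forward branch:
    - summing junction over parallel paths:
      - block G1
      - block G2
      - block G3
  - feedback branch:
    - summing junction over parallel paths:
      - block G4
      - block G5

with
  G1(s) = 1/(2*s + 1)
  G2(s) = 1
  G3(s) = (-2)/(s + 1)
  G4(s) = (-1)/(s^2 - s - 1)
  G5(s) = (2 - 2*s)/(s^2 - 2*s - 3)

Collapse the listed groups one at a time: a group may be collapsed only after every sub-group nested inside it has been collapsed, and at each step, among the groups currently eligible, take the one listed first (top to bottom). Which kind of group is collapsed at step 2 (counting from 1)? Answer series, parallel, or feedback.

Reducing step by step:

Step 1. combine G1, G2, G3 in parallel
Step 2. reduce the parallel group G4, G5
Step 3. feedback reduction of (G1+G2+G3), (G4+G5)
At step 2 the group reduced is parallel.

Answer: parallel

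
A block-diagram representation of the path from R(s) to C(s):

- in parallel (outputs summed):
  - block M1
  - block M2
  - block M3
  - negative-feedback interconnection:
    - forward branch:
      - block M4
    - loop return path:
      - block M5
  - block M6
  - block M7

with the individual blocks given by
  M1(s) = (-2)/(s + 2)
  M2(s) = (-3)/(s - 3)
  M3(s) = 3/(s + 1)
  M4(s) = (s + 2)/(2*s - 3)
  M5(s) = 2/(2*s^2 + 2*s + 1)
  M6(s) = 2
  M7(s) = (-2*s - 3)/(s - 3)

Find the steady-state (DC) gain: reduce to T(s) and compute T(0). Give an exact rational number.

Step 1: close the feedback loop around M4, M5 -> (2*s^3 + 6*s^2 + 5*s + 2)/(4*s^3 - 2*s^2 - 2*s + 1)
Step 2: parallel reduction of M1, M2, M3, [M4/(1+M4*M5)], M6, M7 -> (2*s^6 - 38*s^5 - 127*s^4 - 104*s^3 + 60*s^2 - 7*s - 48)/(4*s^6 - 2*s^5 - 30*s^4 - 9*s^3 + 26*s^2 + 5*s - 6)
DC gain: substitute s = 0 into T(s) from step 2: T(0) = -48/(-6) = 8.

Final answer: 8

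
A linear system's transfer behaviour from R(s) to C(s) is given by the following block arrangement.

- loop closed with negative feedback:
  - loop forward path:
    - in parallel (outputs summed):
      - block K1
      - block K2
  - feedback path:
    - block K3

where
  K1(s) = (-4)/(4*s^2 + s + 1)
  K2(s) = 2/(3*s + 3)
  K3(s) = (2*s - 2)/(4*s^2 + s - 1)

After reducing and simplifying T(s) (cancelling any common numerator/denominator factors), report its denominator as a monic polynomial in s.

First reduce the diagram to T(s).

[1] sum the parallel branches K1, K2 = (8*s^2 - 10*s - 10)/(12*s^3 + 15*s^2 + 6*s + 3)
[2] close the feedback loop around (K1+K2), K3 = (32*s^4 - 32*s^3 - 58*s^2 + 10)/(48*s^5 + 72*s^4 + 43*s^3 - 33*s^2 - 3*s + 17)
That last expression is T(s), already simplified. Scaling its denominator by 1/48 (the reciprocal of the leading coefficient) yields the monic denominator.

Answer: s^5 + 3*s^4/2 + 43*s^3/48 - 11*s^2/16 - s/16 + 17/48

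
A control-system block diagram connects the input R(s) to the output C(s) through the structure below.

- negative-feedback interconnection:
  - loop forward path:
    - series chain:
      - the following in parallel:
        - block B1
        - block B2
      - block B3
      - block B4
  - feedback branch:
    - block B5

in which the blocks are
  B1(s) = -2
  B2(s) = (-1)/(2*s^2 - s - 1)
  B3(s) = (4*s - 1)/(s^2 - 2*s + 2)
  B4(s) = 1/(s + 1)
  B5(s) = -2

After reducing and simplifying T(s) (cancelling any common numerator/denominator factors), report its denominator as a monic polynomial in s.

The answer is s^5 - 3*s^4/2 + 16*s^3 - 19*s^2/2 - 3*s.

Reasoning:
Step 1. reduce the parallel group B1, B2, giving (-4*s^2 + 2*s + 1)/(2*s^2 - s - 1)
Step 2. cascade (B1+B2), B3, B4, giving (-16*s^3 + 12*s^2 + 2*s - 1)/(2*s^5 - 3*s^4 + 5*s^2 - 2*s - 2)
Step 3. reduce the feedback loop with forward ((B1+B2)*B3*B4) and return B5, giving (-16*s^3 + 12*s^2 + 2*s - 1)/(2*s^5 - 3*s^4 + 32*s^3 - 19*s^2 - 6*s)
That last expression is T(s), already simplified. Scaling its denominator by 1/2 (the reciprocal of the leading coefficient) yields the monic denominator.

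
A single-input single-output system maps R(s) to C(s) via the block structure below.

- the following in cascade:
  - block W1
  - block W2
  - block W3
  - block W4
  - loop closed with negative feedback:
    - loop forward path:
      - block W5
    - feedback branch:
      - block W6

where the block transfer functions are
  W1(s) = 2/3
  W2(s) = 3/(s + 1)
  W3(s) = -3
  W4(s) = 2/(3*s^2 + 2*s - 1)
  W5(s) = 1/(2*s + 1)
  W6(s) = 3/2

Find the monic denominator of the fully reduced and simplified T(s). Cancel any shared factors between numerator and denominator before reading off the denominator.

Reducing step by step:

(1) close the feedback loop around W5, W6 = 2/(4*s + 5)
(2) multiply W1, W2, W3, W4, [W5/(1+W5*W6)] (series) = (-24)/(12*s^4 + 35*s^3 + 29*s^2 + s - 5)
T(s) is the step-2 result (common factors already cancelled). Leading coefficient of the denominator: 12. Divide through by 12 for the monic polynomial.

Answer: s^4 + 35*s^3/12 + 29*s^2/12 + s/12 - 5/12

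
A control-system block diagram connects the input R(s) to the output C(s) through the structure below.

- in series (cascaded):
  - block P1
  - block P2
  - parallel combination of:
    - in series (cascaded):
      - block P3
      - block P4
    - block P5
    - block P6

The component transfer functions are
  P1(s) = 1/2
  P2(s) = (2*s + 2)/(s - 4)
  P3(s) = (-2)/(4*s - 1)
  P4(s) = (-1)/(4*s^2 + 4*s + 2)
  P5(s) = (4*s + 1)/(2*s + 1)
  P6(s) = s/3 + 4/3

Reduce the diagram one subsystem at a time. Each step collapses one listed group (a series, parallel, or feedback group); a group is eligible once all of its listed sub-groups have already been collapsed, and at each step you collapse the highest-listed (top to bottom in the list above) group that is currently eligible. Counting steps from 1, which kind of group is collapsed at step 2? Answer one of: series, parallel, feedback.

Reducing step by step:

[1] series reduction of P3, P4
[2] sum the parallel branches (P3*P4), P5, P6
[3] combine P1, P2, ((P3*P4)+P5+P6) in series
At step 2 the group reduced is parallel.

Answer: parallel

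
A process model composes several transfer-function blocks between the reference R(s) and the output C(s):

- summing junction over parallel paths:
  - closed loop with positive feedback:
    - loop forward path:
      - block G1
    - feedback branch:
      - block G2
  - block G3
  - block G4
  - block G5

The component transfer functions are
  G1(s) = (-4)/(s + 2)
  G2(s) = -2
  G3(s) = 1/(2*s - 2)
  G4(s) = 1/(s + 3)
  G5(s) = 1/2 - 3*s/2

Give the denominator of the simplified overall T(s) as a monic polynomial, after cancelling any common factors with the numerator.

Step 1 - feedback reduction of G1, G2 -> (-4)/(s - 6)
Step 2 - sum the parallel branches [G1/(1-G1*G2)], G3, G4, G5 -> (-3*s^4 + 13*s^3 + 36*s^2 - 102*s + 36)/(2*s^3 - 8*s^2 - 30*s + 36)
T(s) is the step-2 result (common factors already cancelled). Leading coefficient of the denominator: 2. Divide through by 2 for the monic polynomial.

Therefore the answer is s^3 - 4*s^2 - 15*s + 18.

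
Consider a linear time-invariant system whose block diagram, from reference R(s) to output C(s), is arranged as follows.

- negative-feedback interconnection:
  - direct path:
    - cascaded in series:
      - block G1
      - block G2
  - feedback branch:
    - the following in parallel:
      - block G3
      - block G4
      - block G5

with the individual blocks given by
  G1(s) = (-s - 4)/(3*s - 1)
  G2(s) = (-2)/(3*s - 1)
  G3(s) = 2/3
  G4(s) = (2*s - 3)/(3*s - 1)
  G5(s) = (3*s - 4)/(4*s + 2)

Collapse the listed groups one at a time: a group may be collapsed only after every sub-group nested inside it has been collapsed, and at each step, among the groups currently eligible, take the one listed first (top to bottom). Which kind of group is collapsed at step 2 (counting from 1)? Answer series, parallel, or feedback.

Step 1. series reduction of G1, G2
Step 2. sum the parallel branches G3, G4, G5
Step 3. reduce the feedback loop with forward (G1*G2) and return (G3+G4+G5)
So the answer for step 2 is parallel.

Therefore the answer is parallel.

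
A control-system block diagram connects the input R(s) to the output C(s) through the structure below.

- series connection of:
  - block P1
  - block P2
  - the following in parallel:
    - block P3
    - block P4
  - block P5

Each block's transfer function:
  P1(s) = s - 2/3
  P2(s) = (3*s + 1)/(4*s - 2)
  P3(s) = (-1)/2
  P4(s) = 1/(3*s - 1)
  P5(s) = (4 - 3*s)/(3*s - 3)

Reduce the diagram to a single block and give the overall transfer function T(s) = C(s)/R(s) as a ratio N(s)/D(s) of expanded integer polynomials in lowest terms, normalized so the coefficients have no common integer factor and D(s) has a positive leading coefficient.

The answer is (27*s^3 - 45*s^2 + 6*s + 8)/(72*s^2 - 60*s + 12).

Reasoning:
1. parallel reduction of P3, P4; result (3 - 3*s)/(6*s - 2)
2. reduce the series chain P1, P2, (P3+P4), P5: this yields T(s), and no further normalization is needed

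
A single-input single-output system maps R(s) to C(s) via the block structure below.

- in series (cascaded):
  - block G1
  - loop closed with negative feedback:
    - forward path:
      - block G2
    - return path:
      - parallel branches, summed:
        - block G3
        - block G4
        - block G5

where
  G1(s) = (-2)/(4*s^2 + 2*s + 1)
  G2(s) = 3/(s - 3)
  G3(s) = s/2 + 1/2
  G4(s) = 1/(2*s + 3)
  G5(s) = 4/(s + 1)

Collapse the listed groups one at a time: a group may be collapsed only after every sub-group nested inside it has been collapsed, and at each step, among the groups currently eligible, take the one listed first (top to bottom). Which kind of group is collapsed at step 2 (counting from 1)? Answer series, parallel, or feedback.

Step 1 - parallel reduction of G3, G4, G5
Step 2 - apply the feedback formula to G2, (G3+G4+G5)
Step 3 - combine G1, [G2/(1+G2*(G3+G4+G5))] in series
At step 2 the group reduced is feedback.

Answer: feedback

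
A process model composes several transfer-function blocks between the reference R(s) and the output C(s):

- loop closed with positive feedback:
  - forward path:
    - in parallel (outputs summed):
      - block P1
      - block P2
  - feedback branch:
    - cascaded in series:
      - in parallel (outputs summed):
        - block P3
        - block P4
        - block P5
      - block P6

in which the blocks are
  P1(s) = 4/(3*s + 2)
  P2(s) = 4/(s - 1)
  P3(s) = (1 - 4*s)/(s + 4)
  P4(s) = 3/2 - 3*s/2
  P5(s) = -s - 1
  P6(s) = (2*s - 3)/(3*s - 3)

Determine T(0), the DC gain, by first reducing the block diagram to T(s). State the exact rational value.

First reduce the diagram to T(s).

[1] parallel reduction of P1, P2, giving (16*s + 4)/(3*s^2 - s - 2)
[2] reduce the parallel group P3, P4, P5, giving (-5*s^2 - 27*s + 6)/(2*s + 8)
[3] multiply (P3+P4+P5), P6 (series), giving (-10*s^3 - 39*s^2 + 93*s - 18)/(6*s^2 + 18*s - 24)
[4] reduce the feedback loop with forward (P1+P2) and return ((P3+P4+P5)*P6), giving (48*s^3 + 156*s^2 - 156*s - 48)/(89*s^4 + 356*s^3 - 717*s^2 - 48*s + 60)
Evaluating the step-4 result (the overall T(s)) at s = 0 gives T(0) = -48/60 = -4/5.

Answer: -4/5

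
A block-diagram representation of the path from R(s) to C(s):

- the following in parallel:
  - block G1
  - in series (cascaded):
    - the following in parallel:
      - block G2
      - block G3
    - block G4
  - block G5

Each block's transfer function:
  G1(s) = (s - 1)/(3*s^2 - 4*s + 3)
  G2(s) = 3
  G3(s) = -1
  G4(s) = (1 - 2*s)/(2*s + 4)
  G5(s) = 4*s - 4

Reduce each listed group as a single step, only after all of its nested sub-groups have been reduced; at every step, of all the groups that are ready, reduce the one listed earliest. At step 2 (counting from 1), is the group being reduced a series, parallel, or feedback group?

Step 1. parallel reduction of G2, G3
Step 2. multiply (G2+G3), G4 (series)
Step 3. reduce the parallel group G1, ((G2+G3)*G4), G5
Step 2 collapses a series group.

Answer: series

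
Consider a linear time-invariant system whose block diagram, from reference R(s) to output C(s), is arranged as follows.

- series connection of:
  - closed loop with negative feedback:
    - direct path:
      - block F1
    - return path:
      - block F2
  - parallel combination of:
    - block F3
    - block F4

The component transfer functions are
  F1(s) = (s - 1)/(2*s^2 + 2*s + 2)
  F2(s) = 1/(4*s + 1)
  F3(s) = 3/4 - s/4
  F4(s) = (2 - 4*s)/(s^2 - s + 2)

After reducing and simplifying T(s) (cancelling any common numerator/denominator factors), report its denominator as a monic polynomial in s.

First reduce the diagram to T(s).

[1] feedback reduction of F1, F2 -> (4*s^2 - 3*s - 1)/(8*s^3 + 10*s^2 + 11*s + 1)
[2] add F3, F4 (parallel) -> (-s^3 + 4*s^2 - 21*s + 14)/(4*s^2 - 4*s + 8)
[3] series reduction of [F1/(1+F1*F2)], (F3+F4) -> (-4*s^5 + 19*s^4 - 95*s^3 + 115*s^2 - 21*s - 14)/(32*s^5 + 8*s^4 + 68*s^3 + 40*s^2 + 84*s + 8)
No further cancellation is possible in the step-3 result, so that is T(s). Its denominator becomes monic after dividing by the leading coefficient 32.

Answer: s^5 + s^4/4 + 17*s^3/8 + 5*s^2/4 + 21*s/8 + 1/4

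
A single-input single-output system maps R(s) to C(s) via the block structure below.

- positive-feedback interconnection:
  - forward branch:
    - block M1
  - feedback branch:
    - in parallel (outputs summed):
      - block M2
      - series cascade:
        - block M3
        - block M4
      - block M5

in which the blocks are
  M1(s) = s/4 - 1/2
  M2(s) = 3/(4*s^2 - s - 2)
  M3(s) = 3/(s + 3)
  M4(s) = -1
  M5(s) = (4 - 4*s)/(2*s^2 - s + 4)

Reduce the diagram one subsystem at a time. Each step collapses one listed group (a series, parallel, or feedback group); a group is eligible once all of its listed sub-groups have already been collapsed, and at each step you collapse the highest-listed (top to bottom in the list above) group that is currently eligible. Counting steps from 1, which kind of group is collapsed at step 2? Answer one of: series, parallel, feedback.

Step 1. multiply M3, M4 (series)
Step 2. sum the parallel branches M2, (M3*M4), M5
Step 3. collapse the loop (M1 forward, (M2+(M3*M4)+M5) return)
Step 2: parallel.

Answer: parallel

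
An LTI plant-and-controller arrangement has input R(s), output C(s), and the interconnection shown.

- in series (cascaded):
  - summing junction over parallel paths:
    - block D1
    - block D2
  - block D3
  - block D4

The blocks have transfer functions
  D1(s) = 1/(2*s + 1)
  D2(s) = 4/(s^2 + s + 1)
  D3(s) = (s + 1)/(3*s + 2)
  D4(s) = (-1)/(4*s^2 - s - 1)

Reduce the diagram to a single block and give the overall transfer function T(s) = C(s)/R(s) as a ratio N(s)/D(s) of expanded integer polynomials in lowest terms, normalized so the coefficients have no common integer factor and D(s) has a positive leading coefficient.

Step 1 - parallel reduction of D1, D2: (s^2 + 9*s + 5)/(2*s^3 + 3*s^2 + 3*s + 1)
Step 2 - series reduction of (D1+D2), D3, D4 - this is the overall T(s), already in the required normalized form

Hence the answer: (-s^3 - 10*s^2 - 14*s - 5)/(24*s^6 + 46*s^5 + 41*s^4 + 8*s^3 - 16*s^2 - 11*s - 2)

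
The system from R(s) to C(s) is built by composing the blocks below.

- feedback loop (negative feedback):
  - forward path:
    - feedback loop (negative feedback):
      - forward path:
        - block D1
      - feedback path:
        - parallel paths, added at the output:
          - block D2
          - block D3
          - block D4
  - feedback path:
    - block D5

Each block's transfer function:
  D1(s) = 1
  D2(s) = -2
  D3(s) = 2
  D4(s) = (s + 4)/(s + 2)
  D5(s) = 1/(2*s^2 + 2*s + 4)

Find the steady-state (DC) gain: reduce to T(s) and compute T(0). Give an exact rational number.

Answer: 4/13

Working:
[1] reduce the parallel group D2, D3, D4; result (s + 4)/(s + 2)
[2] close the feedback loop around D1, (D2+D3+D4); result (s + 2)/(2*s + 6)
[3] apply the feedback formula to [D1/(1+D1*(D2+D3+D4))], D5; result (2*s^3 + 6*s^2 + 8*s + 8)/(4*s^3 + 16*s^2 + 21*s + 26)
The step-3 result is T(s). Setting s = 0: T(0) = 8/26 = 4/13.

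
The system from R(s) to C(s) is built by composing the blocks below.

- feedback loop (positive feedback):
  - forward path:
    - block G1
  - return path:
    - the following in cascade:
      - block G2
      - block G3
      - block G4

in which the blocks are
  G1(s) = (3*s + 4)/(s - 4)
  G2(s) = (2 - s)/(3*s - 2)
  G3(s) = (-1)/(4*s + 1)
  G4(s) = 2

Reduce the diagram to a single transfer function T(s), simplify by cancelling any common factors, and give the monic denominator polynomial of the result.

Step 1. multiply G2, G3, G4 (series); result (2*s - 4)/(12*s^2 - 5*s - 2)
Step 2. apply the feedback formula to G1, (G2*G3*G4); result (36*s^3 + 33*s^2 - 26*s - 8)/(12*s^3 - 59*s^2 + 22*s + 24)
The result of step 2 is T(s) in lowest terms. Its denominator has leading coefficient 12; dividing the denominator through by 12 makes it monic.

Hence the answer: s^3 - 59*s^2/12 + 11*s/6 + 2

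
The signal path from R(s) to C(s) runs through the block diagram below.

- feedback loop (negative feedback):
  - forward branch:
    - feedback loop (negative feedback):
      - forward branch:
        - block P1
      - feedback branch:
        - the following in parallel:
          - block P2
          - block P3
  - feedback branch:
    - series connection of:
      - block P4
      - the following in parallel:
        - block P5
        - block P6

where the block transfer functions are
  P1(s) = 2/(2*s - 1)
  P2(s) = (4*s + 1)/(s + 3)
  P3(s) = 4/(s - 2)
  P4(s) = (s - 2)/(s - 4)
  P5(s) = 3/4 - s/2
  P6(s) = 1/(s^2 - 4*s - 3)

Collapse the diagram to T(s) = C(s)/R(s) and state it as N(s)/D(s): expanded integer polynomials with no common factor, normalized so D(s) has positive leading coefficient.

Step 1: add P2, P3 (parallel) = (4*s^2 - 3*s + 10)/(s^2 + s - 6)
Step 2: collapse the loop (P1 forward, (P2+P3) return) = (2*s^2 + 2*s - 12)/(2*s^3 + 9*s^2 - 19*s + 26)
Step 3: combine P5, P6 in parallel = (-2*s^3 + 11*s^2 - 6*s - 5)/(4*s^2 - 16*s - 12)
Step 4: cascade P4, (P5+P6) = (-2*s^4 + 15*s^3 - 28*s^2 + 7*s + 10)/(4*s^3 - 32*s^2 + 52*s + 48)
Step 5: reduce the feedback loop with forward [P1/(1+P1*(P2+P3))] and return (P4*(P5+P6)); the result is T(s) itself (integer coefficients, no common factor, positive leading denominator coefficient)

Final answer: (4*s^5 - 28*s^4 - 4*s^3 + 292*s^2 - 264*s - 288)/(2*s^6 - s^5 - 131*s^4 + 527*s^3 - 509*s^2 + 188*s + 564)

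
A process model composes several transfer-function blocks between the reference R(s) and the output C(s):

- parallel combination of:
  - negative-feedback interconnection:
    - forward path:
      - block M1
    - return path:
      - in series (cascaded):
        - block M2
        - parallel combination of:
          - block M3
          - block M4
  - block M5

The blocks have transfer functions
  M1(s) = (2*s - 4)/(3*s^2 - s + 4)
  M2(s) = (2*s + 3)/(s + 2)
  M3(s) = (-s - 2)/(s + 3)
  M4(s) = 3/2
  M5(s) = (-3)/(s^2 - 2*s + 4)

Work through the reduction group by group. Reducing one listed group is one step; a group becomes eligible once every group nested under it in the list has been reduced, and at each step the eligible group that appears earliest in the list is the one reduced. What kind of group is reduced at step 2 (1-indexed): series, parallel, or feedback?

1. reduce the parallel group M3, M4
2. multiply M2, (M3+M4) (series)
3. collapse the loop (M1 forward, (M2*(M3+M4)) return)
4. combine [M1/(1+M1*(M2*(M3+M4)))], M5 in parallel
Step 2 collapses a series group.

Answer: series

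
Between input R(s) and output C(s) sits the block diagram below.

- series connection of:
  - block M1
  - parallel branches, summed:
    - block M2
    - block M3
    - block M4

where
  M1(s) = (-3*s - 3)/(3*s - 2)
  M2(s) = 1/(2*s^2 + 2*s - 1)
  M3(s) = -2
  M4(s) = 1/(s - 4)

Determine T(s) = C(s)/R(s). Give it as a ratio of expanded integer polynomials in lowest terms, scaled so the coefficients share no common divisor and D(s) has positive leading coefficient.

Step 1 - add M2, M3, M4 (parallel), giving (-4*s^3 + 14*s^2 + 21*s - 13)/(2*s^3 - 6*s^2 - 9*s + 4)
Step 2 - multiply M1, (M2+M3+M4) (series); the result is T(s) itself (integer coefficients, no common factor, positive leading denominator coefficient)

Therefore the answer is (12*s^4 - 30*s^3 - 105*s^2 - 24*s + 39)/(6*s^4 - 22*s^3 - 15*s^2 + 30*s - 8).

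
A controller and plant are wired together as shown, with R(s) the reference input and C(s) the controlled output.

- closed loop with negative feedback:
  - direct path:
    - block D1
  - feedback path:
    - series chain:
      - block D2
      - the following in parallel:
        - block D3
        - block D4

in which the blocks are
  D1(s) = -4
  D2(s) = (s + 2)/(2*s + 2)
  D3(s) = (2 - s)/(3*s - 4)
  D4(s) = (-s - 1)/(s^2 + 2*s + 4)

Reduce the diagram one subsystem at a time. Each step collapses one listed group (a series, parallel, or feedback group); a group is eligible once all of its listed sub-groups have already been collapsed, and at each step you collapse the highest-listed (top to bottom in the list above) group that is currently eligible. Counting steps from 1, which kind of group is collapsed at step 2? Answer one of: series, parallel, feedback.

Step 1. sum the parallel branches D3, D4
Step 2. reduce the series chain D2, (D3+D4)
Step 3. apply the feedback formula to D1, (D2*(D3+D4))
The group at step 2 is a series group.

Answer: series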